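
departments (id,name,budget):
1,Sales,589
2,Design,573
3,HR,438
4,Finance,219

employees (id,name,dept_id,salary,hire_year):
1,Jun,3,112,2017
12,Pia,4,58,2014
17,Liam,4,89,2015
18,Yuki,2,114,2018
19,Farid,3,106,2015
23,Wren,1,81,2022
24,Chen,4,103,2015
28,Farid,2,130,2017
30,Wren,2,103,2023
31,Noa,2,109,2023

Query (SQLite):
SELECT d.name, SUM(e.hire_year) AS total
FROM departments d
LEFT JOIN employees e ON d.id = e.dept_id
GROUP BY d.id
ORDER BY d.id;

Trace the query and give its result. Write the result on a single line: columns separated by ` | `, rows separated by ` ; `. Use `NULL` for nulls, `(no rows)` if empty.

LEFT JOIN keeps every departments row; unmatched ones get NULL for employees columns.
Group by departments.id and compute SUM(e.hire_year). SUM over an all-NULL group is NULL.
  1: ids {23} → SUM(e.hire_year)=2022
  2: ids {18, 28, 30, 31} → SUM(e.hire_year)=8081
  3: ids {1, 19} → SUM(e.hire_year)=4032
  4: ids {12, 17, 24} → SUM(e.hire_year)=6044

Sales | 2022 ; Design | 8081 ; HR | 4032 ; Finance | 6044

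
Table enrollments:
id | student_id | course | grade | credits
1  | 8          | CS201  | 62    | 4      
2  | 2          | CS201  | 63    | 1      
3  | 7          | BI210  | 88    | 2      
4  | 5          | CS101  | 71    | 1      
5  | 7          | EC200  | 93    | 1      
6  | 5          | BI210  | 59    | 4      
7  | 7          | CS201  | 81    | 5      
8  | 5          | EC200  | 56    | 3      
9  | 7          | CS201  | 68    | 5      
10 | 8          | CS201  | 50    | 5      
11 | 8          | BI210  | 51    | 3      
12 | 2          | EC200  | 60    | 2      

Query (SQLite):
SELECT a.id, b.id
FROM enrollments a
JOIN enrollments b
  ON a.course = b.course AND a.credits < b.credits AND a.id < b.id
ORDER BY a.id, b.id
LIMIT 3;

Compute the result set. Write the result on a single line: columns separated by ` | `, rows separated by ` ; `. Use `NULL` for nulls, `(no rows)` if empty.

Pairs (a,b) with same course, a.credits < b.credits, a.id < b.id.
course groups: BI210:{3,6,11} CS101:{4} CS201:{1,2,7,9,10} EC200:{5,8,12}
Ordered by (a.id, b.id); first 3.

1 | 7 ; 1 | 9 ; 1 | 10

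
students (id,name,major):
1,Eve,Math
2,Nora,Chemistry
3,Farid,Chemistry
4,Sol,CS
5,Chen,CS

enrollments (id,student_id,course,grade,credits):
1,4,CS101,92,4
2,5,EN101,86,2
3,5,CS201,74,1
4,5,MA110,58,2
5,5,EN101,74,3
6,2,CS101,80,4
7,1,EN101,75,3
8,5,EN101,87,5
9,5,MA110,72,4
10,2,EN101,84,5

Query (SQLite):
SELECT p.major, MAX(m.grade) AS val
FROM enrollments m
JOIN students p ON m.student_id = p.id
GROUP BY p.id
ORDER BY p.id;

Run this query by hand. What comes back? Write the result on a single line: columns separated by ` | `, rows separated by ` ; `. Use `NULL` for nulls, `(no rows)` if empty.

Join each enrollments row to its students via student_id.
Group joined rows by students.id; compute MAX(m.grade) per group.
  1: ids {7} → MAX(m.grade)=75
  2: ids {6, 10} → MAX(m.grade)=84
  4: ids {1} → MAX(m.grade)=92
  5: ids {2, 3, 4, 5, 8, 9} → MAX(m.grade)=87

Math | 75 ; Chemistry | 84 ; CS | 92 ; CS | 87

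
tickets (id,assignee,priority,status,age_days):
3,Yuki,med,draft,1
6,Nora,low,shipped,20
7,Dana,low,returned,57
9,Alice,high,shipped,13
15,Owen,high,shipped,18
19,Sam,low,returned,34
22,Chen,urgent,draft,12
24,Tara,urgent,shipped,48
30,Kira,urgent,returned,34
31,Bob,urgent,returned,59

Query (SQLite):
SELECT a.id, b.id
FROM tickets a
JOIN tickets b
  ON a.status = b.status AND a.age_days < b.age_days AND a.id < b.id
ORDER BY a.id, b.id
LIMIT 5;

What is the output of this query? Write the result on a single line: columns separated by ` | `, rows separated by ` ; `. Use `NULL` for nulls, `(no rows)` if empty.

Pairs (a,b) with same status, a.age_days < b.age_days, a.id < b.id.
status groups: draft:{3,22} returned:{7,19,30,31} shipped:{6,9,15,24}
Ordered by (a.id, b.id); first 5.

3 | 22 ; 6 | 24 ; 7 | 31 ; 9 | 15 ; 9 | 24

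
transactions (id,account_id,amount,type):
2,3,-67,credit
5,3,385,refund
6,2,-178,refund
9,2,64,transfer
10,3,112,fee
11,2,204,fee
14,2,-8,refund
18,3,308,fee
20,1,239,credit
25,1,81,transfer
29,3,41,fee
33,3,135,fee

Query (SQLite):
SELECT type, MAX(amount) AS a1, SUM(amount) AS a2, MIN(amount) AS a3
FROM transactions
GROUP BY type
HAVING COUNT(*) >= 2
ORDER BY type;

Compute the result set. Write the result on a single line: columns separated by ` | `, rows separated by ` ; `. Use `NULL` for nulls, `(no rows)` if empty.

credit | 239 | 172 | -67 ; fee | 308 | 800 | 41 ; refund | 385 | 199 | -178 ; transfer | 81 | 145 | 64

Group transactions by type.
Per group compute: MAX(amount), SUM(amount), MIN(amount).
HAVING: drop groups with fewer than 2 rows.
  credit: ids {2, 20} → MAX(amount)=239, SUM(amount)=172, MIN(amount)=-67
  fee: ids {10, 11, 18, 29, 33} → MAX(amount)=308, SUM(amount)=800, MIN(amount)=41
  refund: ids {5, 6, 14} → MAX(amount)=385, SUM(amount)=199, MIN(amount)=-178
  transfer: ids {9, 25} → MAX(amount)=81, SUM(amount)=145, MIN(amount)=64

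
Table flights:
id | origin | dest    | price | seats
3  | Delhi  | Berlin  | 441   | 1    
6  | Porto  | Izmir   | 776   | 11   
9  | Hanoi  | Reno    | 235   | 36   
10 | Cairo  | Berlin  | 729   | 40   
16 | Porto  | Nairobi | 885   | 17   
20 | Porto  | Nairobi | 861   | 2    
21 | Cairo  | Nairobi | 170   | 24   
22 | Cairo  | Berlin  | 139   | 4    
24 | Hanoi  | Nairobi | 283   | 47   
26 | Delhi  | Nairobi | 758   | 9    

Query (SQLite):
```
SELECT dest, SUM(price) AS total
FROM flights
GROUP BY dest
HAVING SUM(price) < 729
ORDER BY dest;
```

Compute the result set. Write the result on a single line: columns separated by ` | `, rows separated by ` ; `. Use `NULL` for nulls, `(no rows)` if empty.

Partition flights by dest; compute SUM(price) within each group.
HAVING: keep groups where SUM(price) < 729.
  Berlin: ids {3, 10, 22} → SUM(price)=1309
  Izmir: ids {6} → SUM(price)=776
  Nairobi: ids {16, 20, 21, 24, 26} → SUM(price)=2957
  Reno: ids {9} → SUM(price)=235

Reno | 235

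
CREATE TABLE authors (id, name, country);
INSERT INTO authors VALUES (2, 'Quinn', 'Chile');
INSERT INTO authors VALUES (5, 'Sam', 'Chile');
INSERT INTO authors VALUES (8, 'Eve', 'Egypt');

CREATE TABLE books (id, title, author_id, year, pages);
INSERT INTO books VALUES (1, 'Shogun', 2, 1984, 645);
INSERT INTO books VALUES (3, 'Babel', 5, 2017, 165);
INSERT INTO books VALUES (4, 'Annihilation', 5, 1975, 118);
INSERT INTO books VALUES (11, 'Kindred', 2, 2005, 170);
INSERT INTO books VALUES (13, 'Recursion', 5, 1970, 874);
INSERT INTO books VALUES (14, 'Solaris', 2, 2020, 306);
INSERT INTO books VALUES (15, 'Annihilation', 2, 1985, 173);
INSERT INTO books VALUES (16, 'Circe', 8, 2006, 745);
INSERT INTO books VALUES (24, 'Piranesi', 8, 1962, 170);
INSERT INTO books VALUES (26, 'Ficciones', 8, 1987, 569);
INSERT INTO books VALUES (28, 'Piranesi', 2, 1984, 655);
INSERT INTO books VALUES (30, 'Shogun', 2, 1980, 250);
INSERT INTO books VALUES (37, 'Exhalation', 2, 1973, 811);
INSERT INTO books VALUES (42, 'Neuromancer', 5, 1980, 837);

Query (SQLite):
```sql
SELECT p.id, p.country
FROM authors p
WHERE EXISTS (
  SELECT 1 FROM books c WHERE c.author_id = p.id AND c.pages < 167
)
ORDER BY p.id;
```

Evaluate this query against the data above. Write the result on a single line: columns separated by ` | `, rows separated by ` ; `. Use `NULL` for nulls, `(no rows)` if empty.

5 | Chile

For each authors row, check whether any books with matching author_id has pages < 167.
Keep rows where that is true.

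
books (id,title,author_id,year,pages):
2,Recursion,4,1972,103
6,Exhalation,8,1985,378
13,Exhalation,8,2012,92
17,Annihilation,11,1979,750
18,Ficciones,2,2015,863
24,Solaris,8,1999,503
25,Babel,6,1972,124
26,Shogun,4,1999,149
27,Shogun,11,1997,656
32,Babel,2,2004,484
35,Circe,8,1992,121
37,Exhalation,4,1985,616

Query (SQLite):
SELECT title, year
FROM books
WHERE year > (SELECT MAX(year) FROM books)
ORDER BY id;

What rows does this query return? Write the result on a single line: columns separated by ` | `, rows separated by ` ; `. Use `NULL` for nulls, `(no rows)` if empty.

(no rows)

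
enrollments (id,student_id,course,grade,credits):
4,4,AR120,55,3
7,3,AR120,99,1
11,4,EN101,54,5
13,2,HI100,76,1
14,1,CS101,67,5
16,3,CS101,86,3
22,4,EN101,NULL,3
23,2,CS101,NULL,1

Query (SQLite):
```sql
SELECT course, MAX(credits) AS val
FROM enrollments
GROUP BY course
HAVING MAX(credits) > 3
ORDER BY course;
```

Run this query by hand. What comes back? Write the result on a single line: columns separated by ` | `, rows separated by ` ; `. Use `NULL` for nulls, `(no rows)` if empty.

Partition enrollments by course; compute MAX(credits) within each group.
HAVING: keep groups where MAX(credits) > 3.
  AR120: ids {4, 7} → MAX(credits)=3
  CS101: ids {14, 16, 23} → MAX(credits)=5
  EN101: ids {11, 22} → MAX(credits)=5
  HI100: ids {13} → MAX(credits)=1

CS101 | 5 ; EN101 | 5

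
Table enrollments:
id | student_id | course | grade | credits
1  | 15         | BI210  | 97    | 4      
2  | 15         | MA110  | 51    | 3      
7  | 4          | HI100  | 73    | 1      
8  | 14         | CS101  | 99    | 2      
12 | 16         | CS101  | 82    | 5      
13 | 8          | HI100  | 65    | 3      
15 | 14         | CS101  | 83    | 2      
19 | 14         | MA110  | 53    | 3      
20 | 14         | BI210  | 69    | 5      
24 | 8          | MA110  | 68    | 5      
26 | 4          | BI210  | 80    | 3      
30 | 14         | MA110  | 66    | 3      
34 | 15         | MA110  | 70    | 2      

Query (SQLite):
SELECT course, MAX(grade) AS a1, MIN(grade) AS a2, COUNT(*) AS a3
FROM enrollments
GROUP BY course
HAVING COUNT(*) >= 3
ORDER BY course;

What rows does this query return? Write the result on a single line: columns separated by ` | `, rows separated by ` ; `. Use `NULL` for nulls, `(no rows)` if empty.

Group enrollments by course.
Per group compute: MAX(grade), MIN(grade), COUNT(*).
HAVING: drop groups with fewer than 3 rows.
  BI210: ids {1, 20, 26} → MAX(grade)=97, MIN(grade)=69, COUNT(*)=3
  CS101: ids {8, 12, 15} → MAX(grade)=99, MIN(grade)=82, COUNT(*)=3
  HI100: ids {7, 13} → MAX(grade)=73, MIN(grade)=65, COUNT(*)=2
  MA110: ids {2, 19, 24, 30, 34} → MAX(grade)=70, MIN(grade)=51, COUNT(*)=5

BI210 | 97 | 69 | 3 ; CS101 | 99 | 82 | 3 ; MA110 | 70 | 51 | 5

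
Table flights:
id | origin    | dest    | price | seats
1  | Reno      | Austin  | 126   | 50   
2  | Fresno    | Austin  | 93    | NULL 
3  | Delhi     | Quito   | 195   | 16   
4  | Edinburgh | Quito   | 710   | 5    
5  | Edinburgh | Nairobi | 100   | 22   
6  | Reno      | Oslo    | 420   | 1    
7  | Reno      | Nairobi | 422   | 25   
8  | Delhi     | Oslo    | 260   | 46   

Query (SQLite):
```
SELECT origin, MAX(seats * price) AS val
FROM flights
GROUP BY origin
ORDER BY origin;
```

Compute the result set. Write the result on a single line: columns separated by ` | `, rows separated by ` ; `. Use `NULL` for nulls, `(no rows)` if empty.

Delhi | 11960 ; Edinburgh | 3550 ; Fresno | NULL ; Reno | 10550

For each row compute seats * price.
Group by origin; take MAX of the expression per group.
  Delhi: ids {3, 8} → MAX(seats * price)=11960
  Edinburgh: ids {4, 5} → MAX(seats * price)=3550
  Fresno: ids {2} → MAX(seats * price)=NULL
  Reno: ids {1, 6, 7} → MAX(seats * price)=10550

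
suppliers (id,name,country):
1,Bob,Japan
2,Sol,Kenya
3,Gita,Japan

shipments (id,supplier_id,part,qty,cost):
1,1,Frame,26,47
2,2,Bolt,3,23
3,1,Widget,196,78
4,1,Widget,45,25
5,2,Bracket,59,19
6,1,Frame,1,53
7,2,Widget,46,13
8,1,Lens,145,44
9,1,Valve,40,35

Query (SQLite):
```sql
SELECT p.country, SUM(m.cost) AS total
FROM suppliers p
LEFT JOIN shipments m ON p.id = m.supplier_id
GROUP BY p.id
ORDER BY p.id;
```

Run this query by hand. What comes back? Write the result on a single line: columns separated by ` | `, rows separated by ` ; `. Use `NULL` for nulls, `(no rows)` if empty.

LEFT JOIN keeps every suppliers row; unmatched ones get NULL for shipments columns.
Group by suppliers.id and compute SUM(m.cost). SUM over an all-NULL group is NULL.
  1: ids {1, 3, 4, 6, 8, 9} → SUM(m.cost)=282
  2: ids {2, 5, 7} → SUM(m.cost)=55
  3: ids {—} → SUM(m.cost)=NULL

Japan | 282 ; Kenya | 55 ; Japan | NULL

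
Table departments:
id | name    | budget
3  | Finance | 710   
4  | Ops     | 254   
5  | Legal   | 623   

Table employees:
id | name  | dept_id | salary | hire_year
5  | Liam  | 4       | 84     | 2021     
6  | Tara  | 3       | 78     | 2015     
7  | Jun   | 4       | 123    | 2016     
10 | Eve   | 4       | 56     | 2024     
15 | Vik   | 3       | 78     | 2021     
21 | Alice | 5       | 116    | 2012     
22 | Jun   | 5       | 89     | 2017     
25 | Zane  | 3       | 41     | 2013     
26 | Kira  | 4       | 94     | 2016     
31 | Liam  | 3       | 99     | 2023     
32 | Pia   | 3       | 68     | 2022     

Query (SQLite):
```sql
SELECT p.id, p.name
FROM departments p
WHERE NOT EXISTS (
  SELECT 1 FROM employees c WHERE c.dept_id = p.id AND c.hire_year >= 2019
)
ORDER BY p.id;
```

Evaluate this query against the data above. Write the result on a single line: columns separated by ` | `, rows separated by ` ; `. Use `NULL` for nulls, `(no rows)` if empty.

5 | Legal

For each departments row, check whether any employees with matching dept_id has hire_year >= 2019.
Keep rows where that is false.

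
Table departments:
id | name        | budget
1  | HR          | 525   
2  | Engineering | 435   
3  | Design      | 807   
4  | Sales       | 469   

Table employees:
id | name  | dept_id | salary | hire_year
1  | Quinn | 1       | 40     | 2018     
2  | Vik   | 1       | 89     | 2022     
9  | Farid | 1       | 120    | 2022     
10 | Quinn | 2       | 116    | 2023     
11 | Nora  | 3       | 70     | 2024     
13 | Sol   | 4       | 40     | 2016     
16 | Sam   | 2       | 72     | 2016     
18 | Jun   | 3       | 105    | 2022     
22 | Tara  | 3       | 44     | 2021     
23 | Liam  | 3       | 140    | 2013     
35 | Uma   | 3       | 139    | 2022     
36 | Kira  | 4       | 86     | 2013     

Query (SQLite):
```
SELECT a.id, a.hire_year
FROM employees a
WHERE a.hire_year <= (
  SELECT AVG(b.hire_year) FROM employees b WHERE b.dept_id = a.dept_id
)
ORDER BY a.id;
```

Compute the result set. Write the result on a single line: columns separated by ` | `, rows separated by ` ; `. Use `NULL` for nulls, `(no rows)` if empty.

For each employees row a, compute AVG(hire_year) over rows sharing a.dept_id.
Keep row a if a.hire_year <= that per-group AVG.
  dept_id=1: AVG(hire_year) = 2020.666667
  dept_id=2: AVG(hire_year) = 2019.5
  dept_id=3: AVG(hire_year) = 2020.4
  dept_id=4: AVG(hire_year) = 2014.5

1 | 2018 ; 16 | 2016 ; 23 | 2013 ; 36 | 2013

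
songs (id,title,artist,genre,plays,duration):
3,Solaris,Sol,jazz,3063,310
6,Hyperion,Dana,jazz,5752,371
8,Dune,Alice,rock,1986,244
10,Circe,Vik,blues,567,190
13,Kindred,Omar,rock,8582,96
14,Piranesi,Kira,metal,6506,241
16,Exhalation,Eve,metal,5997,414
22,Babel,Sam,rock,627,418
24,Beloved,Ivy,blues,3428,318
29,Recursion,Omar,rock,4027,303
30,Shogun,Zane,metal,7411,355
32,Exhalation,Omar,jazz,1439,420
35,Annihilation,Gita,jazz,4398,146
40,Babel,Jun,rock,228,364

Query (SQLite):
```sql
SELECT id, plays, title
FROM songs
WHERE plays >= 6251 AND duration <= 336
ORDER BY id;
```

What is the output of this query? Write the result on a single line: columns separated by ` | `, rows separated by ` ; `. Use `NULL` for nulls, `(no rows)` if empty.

plays >= 6251: ids {13, 14, 30}
duration <= 336: ids {3, 8, 10, 13, 14, 24, 29, 35}
Combine with AND.

13 | 8582 | Kindred ; 14 | 6506 | Piranesi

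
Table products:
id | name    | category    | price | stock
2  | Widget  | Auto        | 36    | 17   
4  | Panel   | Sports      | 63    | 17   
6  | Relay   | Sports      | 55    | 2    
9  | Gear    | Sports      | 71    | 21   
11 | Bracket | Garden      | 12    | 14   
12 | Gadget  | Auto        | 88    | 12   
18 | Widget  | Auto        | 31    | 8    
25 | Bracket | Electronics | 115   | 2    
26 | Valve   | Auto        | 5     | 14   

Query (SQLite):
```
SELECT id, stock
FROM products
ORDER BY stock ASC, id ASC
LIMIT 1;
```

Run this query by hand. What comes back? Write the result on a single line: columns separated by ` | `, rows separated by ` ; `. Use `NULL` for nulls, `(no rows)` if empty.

Sort by stock asc, tiebreak id asc: (2, id=6), (2, id=25), (8, id=18), (12, id=12) …. Take first 1.

6 | 2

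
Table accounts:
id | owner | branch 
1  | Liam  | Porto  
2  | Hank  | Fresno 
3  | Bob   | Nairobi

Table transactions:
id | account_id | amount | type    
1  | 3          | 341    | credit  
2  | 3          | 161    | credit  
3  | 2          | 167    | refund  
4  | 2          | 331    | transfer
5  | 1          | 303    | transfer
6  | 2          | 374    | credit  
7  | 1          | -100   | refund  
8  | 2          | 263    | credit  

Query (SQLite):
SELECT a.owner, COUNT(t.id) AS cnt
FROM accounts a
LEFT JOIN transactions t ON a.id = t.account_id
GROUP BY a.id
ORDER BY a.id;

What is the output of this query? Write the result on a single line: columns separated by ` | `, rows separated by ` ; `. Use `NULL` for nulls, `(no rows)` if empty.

LEFT JOIN keeps every accounts row; unmatched ones get NULL for transactions columns.
Group by accounts.id and compute COUNT(t.id). COUNT(col) of an all-NULL group is 0.
  1: ids {5, 7} → COUNT(t.id)=2
  2: ids {3, 4, 6, 8} → COUNT(t.id)=4
  3: ids {1, 2} → COUNT(t.id)=2

Liam | 2 ; Hank | 4 ; Bob | 2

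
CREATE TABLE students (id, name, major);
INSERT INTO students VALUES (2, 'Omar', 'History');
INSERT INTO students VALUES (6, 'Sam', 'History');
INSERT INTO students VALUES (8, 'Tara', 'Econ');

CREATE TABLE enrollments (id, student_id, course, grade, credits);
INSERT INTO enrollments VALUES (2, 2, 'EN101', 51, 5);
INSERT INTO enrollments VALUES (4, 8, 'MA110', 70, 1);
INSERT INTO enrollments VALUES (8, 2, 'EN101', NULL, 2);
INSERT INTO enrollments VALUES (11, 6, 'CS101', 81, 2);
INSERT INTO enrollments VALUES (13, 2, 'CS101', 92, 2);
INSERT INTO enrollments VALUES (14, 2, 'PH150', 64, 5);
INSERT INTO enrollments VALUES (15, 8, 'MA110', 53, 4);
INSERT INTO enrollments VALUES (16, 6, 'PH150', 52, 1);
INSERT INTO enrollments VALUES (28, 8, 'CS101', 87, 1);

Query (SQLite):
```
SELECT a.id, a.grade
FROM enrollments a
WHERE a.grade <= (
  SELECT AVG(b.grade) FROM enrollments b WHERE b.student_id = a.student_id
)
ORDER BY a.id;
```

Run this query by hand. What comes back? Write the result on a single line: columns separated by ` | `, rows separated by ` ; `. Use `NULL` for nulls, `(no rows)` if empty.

For each enrollments row a, compute AVG(grade) over rows sharing a.student_id.
Keep row a if a.grade <= that per-group AVG.
  student_id=2: AVG(grade) = 69.0
  student_id=6: AVG(grade) = 66.5
  student_id=8: AVG(grade) = 70.0

2 | 51 ; 4 | 70 ; 14 | 64 ; 15 | 53 ; 16 | 52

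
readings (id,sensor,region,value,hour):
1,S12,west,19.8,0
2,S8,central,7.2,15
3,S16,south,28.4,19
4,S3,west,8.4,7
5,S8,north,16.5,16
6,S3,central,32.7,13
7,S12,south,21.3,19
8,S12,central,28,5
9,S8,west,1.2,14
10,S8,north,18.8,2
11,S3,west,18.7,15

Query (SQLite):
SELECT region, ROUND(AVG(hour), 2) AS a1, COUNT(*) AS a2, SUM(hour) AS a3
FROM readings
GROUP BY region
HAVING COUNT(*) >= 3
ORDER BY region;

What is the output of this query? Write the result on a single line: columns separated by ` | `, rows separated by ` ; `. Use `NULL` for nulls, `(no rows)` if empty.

Group readings by region.
Per group compute: ROUND(AVG(hour), 2), COUNT(*), SUM(hour).
HAVING: drop groups with fewer than 3 rows.
  central: ids {2, 6, 8} → ROUND(AVG(hour), 2)=11, COUNT(*)=3, SUM(hour)=33
  north: ids {5, 10} → ROUND(AVG(hour), 2)=9, COUNT(*)=2, SUM(hour)=18
  south: ids {3, 7} → ROUND(AVG(hour), 2)=19, COUNT(*)=2, SUM(hour)=38
  west: ids {1, 4, 9, 11} → ROUND(AVG(hour), 2)=9, COUNT(*)=4, SUM(hour)=36

central | 11 | 3 | 33 ; west | 9 | 4 | 36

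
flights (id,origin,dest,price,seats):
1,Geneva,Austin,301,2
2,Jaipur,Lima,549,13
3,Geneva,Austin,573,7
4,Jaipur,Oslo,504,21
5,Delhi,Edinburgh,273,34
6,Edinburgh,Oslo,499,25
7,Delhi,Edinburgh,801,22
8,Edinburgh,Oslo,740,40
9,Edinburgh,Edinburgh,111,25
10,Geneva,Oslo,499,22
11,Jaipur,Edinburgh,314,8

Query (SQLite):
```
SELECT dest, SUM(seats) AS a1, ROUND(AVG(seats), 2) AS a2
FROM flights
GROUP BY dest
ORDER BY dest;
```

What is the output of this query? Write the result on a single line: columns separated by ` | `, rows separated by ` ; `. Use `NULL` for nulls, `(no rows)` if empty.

Group flights by dest.
Per group compute: SUM(seats), ROUND(AVG(seats), 2).
  Austin: ids {1, 3} → SUM(seats)=9, ROUND(AVG(seats), 2)=4.5
  Edinburgh: ids {5, 7, 9, 11} → SUM(seats)=89, ROUND(AVG(seats), 2)=22.25
  Lima: ids {2} → SUM(seats)=13, ROUND(AVG(seats), 2)=13
  Oslo: ids {4, 6, 8, 10} → SUM(seats)=108, ROUND(AVG(seats), 2)=27

Austin | 9 | 4.5 ; Edinburgh | 89 | 22.25 ; Lima | 13 | 13 ; Oslo | 108 | 27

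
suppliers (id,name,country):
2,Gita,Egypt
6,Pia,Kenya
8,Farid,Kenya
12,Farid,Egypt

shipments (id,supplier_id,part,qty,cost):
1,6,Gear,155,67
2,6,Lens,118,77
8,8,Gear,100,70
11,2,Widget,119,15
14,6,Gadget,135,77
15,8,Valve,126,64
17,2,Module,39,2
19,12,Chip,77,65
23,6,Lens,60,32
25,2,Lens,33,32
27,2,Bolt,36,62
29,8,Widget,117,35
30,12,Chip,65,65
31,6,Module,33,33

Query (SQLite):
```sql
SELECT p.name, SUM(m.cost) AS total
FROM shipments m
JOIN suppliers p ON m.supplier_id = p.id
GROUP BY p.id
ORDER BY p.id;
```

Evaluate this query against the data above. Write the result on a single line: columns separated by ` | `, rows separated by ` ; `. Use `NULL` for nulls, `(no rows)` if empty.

Join each shipments row to its suppliers via supplier_id.
Group joined rows by suppliers.id; compute SUM(m.cost) per group.
  2: ids {11, 17, 25, 27} → SUM(m.cost)=111
  6: ids {1, 2, 14, 23, 31} → SUM(m.cost)=286
  8: ids {8, 15, 29} → SUM(m.cost)=169
  12: ids {19, 30} → SUM(m.cost)=130

Gita | 111 ; Pia | 286 ; Farid | 169 ; Farid | 130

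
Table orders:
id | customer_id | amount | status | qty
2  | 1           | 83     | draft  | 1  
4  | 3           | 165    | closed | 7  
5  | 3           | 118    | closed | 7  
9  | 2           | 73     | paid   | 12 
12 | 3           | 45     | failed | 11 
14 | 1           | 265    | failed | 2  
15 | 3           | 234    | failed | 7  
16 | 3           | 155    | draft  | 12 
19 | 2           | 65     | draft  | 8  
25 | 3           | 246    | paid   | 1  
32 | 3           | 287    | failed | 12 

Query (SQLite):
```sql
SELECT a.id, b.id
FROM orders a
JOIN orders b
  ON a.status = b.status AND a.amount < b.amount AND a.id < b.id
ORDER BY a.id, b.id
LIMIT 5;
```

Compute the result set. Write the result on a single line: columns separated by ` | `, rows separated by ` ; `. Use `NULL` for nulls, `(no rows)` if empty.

Pairs (a,b) with same status, a.amount < b.amount, a.id < b.id.
status groups: closed:{4,5} draft:{2,16,19} failed:{12,14,15,32} paid:{9,25}
Ordered by (a.id, b.id); first 5.

2 | 16 ; 9 | 25 ; 12 | 14 ; 12 | 15 ; 12 | 32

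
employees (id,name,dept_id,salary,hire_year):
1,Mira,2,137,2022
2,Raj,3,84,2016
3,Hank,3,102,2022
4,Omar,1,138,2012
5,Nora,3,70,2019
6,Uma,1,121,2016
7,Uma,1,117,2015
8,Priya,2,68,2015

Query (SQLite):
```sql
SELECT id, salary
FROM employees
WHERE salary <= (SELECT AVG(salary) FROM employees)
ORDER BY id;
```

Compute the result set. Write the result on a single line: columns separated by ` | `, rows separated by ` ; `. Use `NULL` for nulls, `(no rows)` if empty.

Scalar subquery: AVG(salary) over all employees rows = 104.625.
Keep rows where salary <= that value.

2 | 84 ; 3 | 102 ; 5 | 70 ; 8 | 68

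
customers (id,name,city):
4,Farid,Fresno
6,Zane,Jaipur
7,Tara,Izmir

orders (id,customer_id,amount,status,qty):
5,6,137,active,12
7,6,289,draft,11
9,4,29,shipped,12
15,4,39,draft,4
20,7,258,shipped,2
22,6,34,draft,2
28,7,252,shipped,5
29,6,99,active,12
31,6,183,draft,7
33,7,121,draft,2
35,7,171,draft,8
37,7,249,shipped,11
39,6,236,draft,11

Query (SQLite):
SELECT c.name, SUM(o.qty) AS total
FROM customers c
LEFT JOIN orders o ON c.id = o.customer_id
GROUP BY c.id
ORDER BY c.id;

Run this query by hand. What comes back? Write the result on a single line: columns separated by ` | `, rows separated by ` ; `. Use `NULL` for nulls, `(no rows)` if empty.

LEFT JOIN keeps every customers row; unmatched ones get NULL for orders columns.
Group by customers.id and compute SUM(o.qty). SUM over an all-NULL group is NULL.
  4: ids {9, 15} → SUM(o.qty)=16
  6: ids {5, 7, 22, 29, 31, 39} → SUM(o.qty)=55
  7: ids {20, 28, 33, 35, 37} → SUM(o.qty)=28

Farid | 16 ; Zane | 55 ; Tara | 28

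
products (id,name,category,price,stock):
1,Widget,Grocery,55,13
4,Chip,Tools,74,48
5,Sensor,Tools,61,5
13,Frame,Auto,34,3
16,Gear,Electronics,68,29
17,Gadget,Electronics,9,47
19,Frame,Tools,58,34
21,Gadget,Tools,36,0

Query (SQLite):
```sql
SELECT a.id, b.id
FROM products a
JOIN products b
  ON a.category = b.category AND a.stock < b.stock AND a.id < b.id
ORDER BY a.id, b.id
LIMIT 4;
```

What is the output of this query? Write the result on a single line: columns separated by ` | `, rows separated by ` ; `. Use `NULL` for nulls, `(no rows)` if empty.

5 | 19 ; 16 | 17

Pairs (a,b) with same category, a.stock < b.stock, a.id < b.id.
category groups: Auto:{13} Electronics:{16,17} Grocery:{1} Tools:{4,5,19,21}
Ordered by (a.id, b.id); first 4.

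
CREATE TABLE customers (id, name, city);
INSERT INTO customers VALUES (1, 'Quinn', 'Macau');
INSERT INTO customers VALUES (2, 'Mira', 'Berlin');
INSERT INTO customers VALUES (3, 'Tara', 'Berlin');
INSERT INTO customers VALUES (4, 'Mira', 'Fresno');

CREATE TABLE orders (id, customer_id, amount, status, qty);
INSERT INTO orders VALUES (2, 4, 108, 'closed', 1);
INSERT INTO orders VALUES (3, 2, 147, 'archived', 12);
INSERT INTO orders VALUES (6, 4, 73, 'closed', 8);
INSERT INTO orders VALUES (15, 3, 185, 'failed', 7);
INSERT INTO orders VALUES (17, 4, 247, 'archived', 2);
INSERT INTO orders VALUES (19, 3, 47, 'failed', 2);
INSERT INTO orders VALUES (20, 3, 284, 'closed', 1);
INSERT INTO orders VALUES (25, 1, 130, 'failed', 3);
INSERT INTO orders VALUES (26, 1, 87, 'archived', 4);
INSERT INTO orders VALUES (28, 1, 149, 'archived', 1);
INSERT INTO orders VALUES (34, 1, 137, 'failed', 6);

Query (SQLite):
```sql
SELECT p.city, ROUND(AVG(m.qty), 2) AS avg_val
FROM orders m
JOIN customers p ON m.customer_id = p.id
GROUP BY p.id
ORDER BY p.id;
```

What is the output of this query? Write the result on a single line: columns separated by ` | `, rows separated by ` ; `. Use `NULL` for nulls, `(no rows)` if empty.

Macau | 3.5 ; Berlin | 12 ; Berlin | 3.33 ; Fresno | 3.67

Join each orders row to its customers via customer_id.
Group joined rows by customers.id; compute ROUND(AVG(m.qty), 2) per group.
  1: ids {25, 26, 28, 34} → ROUND(AVG(m.qty), 2)=3.5
  2: ids {3} → ROUND(AVG(m.qty), 2)=12
  3: ids {15, 19, 20} → ROUND(AVG(m.qty), 2)=3.33
  4: ids {2, 6, 17} → ROUND(AVG(m.qty), 2)=3.67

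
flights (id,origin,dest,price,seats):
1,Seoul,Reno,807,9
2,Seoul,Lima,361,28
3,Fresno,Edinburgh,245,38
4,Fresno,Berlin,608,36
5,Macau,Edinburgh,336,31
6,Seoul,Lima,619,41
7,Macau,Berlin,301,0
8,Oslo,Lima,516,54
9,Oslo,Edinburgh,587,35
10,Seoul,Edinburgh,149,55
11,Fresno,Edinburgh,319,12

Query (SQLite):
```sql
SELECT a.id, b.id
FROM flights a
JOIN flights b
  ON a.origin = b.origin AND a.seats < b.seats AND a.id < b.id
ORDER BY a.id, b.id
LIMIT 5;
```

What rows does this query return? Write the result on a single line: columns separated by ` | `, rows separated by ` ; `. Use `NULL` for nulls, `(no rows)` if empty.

1 | 2 ; 1 | 6 ; 1 | 10 ; 2 | 6 ; 2 | 10

Pairs (a,b) with same origin, a.seats < b.seats, a.id < b.id.
origin groups: Fresno:{3,4,11} Macau:{5,7} Oslo:{8,9} Seoul:{1,2,6,10}
Ordered by (a.id, b.id); first 5.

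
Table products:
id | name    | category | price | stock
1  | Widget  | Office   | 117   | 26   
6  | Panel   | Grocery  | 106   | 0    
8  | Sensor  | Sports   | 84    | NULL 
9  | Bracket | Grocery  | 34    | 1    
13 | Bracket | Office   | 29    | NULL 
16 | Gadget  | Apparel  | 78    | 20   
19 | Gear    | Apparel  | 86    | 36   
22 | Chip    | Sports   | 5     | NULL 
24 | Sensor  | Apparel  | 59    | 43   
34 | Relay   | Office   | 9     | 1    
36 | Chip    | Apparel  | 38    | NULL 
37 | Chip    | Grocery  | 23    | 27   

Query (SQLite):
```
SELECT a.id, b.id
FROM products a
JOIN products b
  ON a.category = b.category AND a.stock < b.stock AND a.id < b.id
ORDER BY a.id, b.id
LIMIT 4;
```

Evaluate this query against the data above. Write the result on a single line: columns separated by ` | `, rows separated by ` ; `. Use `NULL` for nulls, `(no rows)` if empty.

6 | 9 ; 6 | 37 ; 9 | 37 ; 16 | 19

Pairs (a,b) with same category, a.stock < b.stock, a.id < b.id.
category groups: Apparel:{16,19,24,36} Grocery:{6,9,37} Office:{1,13,34} Sports:{8,22}
Ordered by (a.id, b.id); first 4.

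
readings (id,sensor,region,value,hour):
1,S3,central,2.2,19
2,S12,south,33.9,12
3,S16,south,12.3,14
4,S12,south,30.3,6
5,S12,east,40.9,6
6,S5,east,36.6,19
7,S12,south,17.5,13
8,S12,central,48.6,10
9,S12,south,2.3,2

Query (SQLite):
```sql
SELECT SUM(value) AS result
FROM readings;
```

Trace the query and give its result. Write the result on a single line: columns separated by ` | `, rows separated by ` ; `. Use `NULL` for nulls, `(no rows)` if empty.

224.6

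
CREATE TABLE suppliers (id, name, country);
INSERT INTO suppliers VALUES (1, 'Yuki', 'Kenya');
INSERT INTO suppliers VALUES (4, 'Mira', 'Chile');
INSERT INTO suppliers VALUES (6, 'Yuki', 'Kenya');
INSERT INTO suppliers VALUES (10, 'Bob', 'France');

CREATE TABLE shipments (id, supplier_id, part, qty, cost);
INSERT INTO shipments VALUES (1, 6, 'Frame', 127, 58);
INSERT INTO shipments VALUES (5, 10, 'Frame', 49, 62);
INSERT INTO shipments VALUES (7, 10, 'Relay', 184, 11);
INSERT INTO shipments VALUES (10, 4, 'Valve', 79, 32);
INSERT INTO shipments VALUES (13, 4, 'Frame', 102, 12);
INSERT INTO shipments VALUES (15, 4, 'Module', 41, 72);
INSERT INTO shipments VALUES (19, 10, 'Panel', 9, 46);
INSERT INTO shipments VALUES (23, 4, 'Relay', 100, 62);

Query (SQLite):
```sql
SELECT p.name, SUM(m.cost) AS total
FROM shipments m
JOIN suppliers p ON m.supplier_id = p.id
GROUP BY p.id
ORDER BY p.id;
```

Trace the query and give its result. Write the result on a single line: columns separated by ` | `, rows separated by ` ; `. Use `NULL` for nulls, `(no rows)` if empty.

Mira | 178 ; Yuki | 58 ; Bob | 119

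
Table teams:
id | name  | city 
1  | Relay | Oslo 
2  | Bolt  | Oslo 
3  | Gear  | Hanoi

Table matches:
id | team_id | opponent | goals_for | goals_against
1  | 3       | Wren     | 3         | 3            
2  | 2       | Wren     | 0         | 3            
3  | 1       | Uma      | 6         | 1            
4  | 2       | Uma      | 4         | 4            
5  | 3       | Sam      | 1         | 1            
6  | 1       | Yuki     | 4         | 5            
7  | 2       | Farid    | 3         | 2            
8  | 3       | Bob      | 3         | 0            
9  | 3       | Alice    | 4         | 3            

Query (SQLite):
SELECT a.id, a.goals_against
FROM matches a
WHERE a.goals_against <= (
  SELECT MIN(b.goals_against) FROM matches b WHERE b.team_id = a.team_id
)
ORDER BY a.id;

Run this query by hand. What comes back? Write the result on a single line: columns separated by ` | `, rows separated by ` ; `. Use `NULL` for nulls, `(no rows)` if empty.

For each matches row a, compute MIN(goals_against) over rows sharing a.team_id.
Keep row a if a.goals_against <= that per-group MIN.
  team_id=1: MIN(goals_against) = 1
  team_id=2: MIN(goals_against) = 2
  team_id=3: MIN(goals_against) = 0

3 | 1 ; 7 | 2 ; 8 | 0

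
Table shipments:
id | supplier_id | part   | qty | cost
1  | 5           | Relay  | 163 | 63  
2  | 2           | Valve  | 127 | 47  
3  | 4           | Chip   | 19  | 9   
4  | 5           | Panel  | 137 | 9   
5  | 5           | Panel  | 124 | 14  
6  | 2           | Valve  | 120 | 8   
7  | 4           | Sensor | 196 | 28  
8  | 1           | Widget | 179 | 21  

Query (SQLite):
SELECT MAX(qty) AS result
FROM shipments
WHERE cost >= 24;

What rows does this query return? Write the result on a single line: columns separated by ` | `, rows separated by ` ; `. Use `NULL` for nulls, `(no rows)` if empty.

Rows where cost >= 24 → qty values: [163, 127, 196].
MAX of non-NULL values = 196.

196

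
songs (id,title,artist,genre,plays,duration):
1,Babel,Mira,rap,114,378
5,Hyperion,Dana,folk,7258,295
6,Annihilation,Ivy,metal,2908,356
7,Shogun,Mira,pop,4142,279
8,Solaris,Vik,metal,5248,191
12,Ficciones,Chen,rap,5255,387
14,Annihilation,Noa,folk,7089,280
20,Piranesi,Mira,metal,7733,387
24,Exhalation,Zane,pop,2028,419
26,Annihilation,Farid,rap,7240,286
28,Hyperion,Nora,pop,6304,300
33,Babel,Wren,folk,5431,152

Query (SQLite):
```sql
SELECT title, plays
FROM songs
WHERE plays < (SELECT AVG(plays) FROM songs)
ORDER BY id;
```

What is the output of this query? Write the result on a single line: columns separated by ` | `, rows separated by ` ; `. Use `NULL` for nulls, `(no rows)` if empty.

Scalar subquery: AVG(plays) over all songs rows = 5062.5.
Keep rows where plays < that value.

Babel | 114 ; Annihilation | 2908 ; Shogun | 4142 ; Exhalation | 2028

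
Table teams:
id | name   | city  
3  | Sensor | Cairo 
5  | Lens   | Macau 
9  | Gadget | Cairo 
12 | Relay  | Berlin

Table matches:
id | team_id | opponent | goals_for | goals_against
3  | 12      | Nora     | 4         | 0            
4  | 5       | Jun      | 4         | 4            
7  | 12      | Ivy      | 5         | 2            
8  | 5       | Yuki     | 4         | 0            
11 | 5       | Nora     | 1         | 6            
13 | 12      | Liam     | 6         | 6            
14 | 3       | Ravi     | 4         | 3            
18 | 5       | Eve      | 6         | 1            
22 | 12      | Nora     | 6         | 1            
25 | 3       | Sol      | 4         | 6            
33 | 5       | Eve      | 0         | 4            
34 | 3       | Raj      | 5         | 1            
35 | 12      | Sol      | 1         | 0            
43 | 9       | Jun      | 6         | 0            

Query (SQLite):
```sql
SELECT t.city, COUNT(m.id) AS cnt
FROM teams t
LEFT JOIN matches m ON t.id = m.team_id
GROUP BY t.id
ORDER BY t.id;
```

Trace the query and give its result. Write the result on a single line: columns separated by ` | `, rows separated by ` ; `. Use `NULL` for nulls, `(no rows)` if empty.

LEFT JOIN keeps every teams row; unmatched ones get NULL for matches columns.
Group by teams.id and compute COUNT(m.id). COUNT(col) of an all-NULL group is 0.
  3: ids {14, 25, 34} → COUNT(m.id)=3
  5: ids {4, 8, 11, 18, 33} → COUNT(m.id)=5
  9: ids {43} → COUNT(m.id)=1
  12: ids {3, 7, 13, 22, 35} → COUNT(m.id)=5

Cairo | 3 ; Macau | 5 ; Cairo | 1 ; Berlin | 5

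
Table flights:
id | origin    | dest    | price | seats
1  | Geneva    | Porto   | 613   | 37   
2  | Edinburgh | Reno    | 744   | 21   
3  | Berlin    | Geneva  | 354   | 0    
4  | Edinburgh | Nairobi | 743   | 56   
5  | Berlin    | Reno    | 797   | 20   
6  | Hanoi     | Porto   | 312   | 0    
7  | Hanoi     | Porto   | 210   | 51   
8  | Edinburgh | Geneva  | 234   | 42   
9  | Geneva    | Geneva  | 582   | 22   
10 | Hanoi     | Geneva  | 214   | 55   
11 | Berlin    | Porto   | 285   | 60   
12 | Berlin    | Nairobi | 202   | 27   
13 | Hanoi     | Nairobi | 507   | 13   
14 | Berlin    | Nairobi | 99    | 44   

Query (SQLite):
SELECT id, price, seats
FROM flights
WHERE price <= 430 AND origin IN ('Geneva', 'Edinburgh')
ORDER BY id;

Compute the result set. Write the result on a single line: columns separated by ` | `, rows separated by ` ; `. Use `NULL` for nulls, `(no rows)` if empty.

8 | 234 | 42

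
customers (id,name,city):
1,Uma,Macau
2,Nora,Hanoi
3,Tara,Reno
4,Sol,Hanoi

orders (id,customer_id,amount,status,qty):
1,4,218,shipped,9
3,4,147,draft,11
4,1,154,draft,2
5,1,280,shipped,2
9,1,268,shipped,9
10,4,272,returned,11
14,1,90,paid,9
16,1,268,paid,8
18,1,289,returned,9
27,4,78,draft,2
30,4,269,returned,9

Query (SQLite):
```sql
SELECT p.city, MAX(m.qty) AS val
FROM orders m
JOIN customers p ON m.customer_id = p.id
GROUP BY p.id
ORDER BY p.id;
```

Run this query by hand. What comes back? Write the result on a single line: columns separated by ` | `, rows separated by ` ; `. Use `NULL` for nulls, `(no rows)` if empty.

Join each orders row to its customers via customer_id.
Group joined rows by customers.id; compute MAX(m.qty) per group.
  1: ids {4, 5, 9, 14, 16, 18} → MAX(m.qty)=9
  4: ids {1, 3, 10, 27, 30} → MAX(m.qty)=11

Macau | 9 ; Hanoi | 11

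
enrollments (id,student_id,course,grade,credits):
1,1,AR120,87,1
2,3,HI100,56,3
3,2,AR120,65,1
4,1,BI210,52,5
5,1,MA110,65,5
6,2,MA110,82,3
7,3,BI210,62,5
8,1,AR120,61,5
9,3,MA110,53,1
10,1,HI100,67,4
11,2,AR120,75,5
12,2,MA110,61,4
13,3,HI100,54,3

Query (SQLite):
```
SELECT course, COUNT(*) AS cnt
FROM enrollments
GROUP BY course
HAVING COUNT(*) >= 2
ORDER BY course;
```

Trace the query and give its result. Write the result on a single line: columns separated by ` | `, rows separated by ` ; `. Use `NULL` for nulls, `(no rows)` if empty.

AR120 | 4 ; BI210 | 2 ; HI100 | 3 ; MA110 | 4

Partition enrollments by course; compute COUNT(*) within each group.
HAVING: keep groups with count ≥ 2.
  AR120: ids {1, 3, 8, 11} → COUNT(*)=4
  BI210: ids {4, 7} → COUNT(*)=2
  HI100: ids {2, 10, 13} → COUNT(*)=3
  MA110: ids {5, 6, 9, 12} → COUNT(*)=4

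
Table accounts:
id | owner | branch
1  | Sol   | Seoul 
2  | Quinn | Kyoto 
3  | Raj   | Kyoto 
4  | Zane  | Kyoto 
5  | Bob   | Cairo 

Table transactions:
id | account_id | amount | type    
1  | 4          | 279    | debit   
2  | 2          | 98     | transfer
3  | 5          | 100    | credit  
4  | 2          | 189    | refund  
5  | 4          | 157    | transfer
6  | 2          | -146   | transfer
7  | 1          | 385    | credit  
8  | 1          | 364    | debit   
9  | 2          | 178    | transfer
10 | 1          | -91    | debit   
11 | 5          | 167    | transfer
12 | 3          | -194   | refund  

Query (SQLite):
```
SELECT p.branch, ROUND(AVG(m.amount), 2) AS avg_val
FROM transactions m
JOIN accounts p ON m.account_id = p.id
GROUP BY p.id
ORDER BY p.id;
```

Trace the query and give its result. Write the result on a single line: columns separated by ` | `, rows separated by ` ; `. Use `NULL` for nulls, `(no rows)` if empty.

Join each transactions row to its accounts via account_id.
Group joined rows by accounts.id; compute ROUND(AVG(m.amount), 2) per group.
  1: ids {7, 8, 10} → ROUND(AVG(m.amount), 2)=219.33
  2: ids {2, 4, 6, 9} → ROUND(AVG(m.amount), 2)=79.75
  3: ids {12} → ROUND(AVG(m.amount), 2)=-194
  4: ids {1, 5} → ROUND(AVG(m.amount), 2)=218
  5: ids {3, 11} → ROUND(AVG(m.amount), 2)=133.5

Seoul | 219.33 ; Kyoto | 79.75 ; Kyoto | -194 ; Kyoto | 218 ; Cairo | 133.5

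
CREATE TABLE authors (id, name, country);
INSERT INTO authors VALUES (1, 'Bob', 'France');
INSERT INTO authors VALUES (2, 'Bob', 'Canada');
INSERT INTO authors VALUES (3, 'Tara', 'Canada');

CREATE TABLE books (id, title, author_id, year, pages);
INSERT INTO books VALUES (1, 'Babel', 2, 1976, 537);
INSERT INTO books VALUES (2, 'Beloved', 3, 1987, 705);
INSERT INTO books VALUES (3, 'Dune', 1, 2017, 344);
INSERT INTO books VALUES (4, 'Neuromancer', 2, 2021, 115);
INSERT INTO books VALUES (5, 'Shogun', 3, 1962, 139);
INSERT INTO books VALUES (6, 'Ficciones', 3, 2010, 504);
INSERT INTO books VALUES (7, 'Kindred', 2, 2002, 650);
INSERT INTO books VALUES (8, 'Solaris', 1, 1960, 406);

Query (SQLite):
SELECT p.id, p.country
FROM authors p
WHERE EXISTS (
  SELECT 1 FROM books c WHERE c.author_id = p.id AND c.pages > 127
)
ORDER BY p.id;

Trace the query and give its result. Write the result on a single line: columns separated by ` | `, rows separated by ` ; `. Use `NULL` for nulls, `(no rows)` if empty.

For each authors row, check whether any books with matching author_id has pages > 127.
Keep rows where that is true.

1 | France ; 2 | Canada ; 3 | Canada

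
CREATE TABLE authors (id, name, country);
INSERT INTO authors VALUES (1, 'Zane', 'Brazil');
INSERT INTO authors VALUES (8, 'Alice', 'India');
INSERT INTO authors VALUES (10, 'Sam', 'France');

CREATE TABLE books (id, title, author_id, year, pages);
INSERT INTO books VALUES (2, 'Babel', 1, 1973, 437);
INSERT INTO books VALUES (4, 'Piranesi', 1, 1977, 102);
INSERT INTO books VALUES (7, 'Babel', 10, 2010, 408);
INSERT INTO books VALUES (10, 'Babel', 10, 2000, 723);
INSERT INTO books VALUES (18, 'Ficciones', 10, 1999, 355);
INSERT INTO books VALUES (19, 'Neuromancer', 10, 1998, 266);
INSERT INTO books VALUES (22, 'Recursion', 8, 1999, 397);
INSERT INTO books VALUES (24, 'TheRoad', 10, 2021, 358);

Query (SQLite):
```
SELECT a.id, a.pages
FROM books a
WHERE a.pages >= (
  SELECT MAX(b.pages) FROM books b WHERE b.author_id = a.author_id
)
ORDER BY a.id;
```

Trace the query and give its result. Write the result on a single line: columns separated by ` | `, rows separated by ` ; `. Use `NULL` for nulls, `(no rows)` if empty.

2 | 437 ; 10 | 723 ; 22 | 397

For each books row a, compute MAX(pages) over rows sharing a.author_id.
Keep row a if a.pages >= that per-group MAX.
  author_id=1: MAX(pages) = 437
  author_id=8: MAX(pages) = 397
  author_id=10: MAX(pages) = 723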